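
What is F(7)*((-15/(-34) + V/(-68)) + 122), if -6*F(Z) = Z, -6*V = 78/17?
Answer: -330295/2312 ≈ -142.86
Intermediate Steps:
V = -13/17 ≈ -0.76471
F(Z) = -Z/6
F(7)*((-15/(-34) + V/(-68)) + 122) = (-1/6*7)*((-15/(-34) - 13/17/(-68)) + 122) = -7*((-15*(-1/34) - 13/17*(-1/68)) + 122)/6 = -7*((15/34 + 13/1156) + 122)/6 = -7*(523/1156 + 122)/6 = -7/6*141555/1156 = -330295/2312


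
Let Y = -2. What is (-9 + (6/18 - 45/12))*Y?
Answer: 149/6 ≈ 24.833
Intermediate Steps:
(-9 + (6/18 - 45/12))*Y = (-9 + (6/18 - 45/12))*(-2) = (-9 + (6*(1/18) - 45*1/12))*(-2) = (-9 + (⅓ - 15/4))*(-2) = (-9 - 41/12)*(-2) = -149/12*(-2) = 149/6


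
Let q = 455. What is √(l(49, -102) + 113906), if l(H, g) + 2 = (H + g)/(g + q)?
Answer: √14193444827/353 ≈ 337.50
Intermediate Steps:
l(H, g) = -2 + (H + g)/(455 + g) (l(H, g) = -2 + (H + g)/(g + 455) = -2 + (H + g)/(455 + g))
√(l(49, -102) + 113906) = √((-910 + 49 - 1*(-102))/(455 - 102) + 113906) = √((-910 + 49 + 102)/353 + 113906) = √((1/353)*(-759) + 113906) = √(-759/353 + 113906) = √(40208059/353) = √14193444827/353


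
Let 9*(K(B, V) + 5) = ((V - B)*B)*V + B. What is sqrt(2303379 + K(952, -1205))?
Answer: sqrt(2495155438)/3 ≈ 16651.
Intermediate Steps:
K(B, V) = -5 + B/9 + B*V*(V - B)/9 (K(B, V) = -5 + (((V - B)*B)*V + B)/9 = -5 + ((B*(V - B))*V + B)/9 = -5 + (B*V*(V - B) + B)/9 = -5 + (B + B*V*(V - B))/9 = -5 + (B/9 + B*V*(V - B)/9) = -5 + B/9 + B*V*(V - B)/9)
sqrt(2303379 + K(952, -1205)) = sqrt(2303379 + (-5 + (1/9)*952 - 1/9*(-1205)*952**2 + (1/9)*952*(-1205)**2)) = sqrt(2303379 + (-5 + 952/9 - 1/9*(-1205)*906304 + (1/9)*952*1452025)) = sqrt(2303379 + (-5 + 952/9 + 1092096320/9 + 1382327800/9)) = sqrt(2303379 + 2474425027/9) = sqrt(2495155438/9) = sqrt(2495155438)/3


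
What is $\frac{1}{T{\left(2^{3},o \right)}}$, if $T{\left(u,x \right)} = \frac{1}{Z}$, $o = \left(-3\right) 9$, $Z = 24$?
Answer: $24$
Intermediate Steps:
$o = -27$
$T{\left(u,x \right)} = \frac{1}{24}$
$\frac{1}{T{\left(2^{3},o \right)}} = \frac{1}{\frac{1}{24}} = 24$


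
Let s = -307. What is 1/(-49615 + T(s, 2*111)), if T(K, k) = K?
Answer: -1/49922 ≈ -2.0031e-5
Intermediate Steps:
1/(-49615 + T(s, 2*111)) = 1/(-49615 - 307) = 1/(-49922) = -1/49922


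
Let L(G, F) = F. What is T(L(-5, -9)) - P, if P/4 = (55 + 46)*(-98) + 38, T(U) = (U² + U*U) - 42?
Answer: 39560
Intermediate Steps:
T(U) = -42 + 2*U² (T(U) = (U² + U²) - 42 = 2*U² - 42 = -42 + 2*U²)
P = -39440 (P = 4*((55 + 46)*(-98) + 38) = 4*(101*(-98) + 38) = 4*(-9898 + 38) = 4*(-9860) = -39440)
T(L(-5, -9)) - P = (-42 + 2*(-9)²) - 1*(-39440) = (-42 + 2*81) + 39440 = (-42 + 162) + 39440 = 120 + 39440 = 39560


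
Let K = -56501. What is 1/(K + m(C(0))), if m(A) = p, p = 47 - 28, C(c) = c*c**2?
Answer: -1/56482 ≈ -1.7705e-5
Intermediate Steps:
C(c) = c**3
p = 19
m(A) = 19
1/(K + m(C(0))) = 1/(-56501 + 19) = 1/(-56482) = -1/56482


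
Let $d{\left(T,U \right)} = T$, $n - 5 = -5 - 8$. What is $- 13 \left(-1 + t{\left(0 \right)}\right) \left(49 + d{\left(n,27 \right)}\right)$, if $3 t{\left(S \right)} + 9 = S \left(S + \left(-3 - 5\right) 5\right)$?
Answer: $2132$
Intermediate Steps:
$n = -8$ ($n = 5 - 13 = -8$)
$t{\left(S \right)} = -3 + \frac{S \left(-40 + S\right)}{3}$ ($t{\left(S \right)} = -3 + \frac{S \left(S + \left(-3 - 5\right) 5\right)}{3} = -3 + \frac{S \left(S - 40\right)}{3} = -3 + \frac{S \left(-40 + S\right)}{3}$)
$- 13 \left(-1 + t{\left(0 \right)}\right) \left(49 + d{\left(n,27 \right)}\right) = - 13 \left(-1 - \left(3 - \frac{0^{2}}{3}\right)\right) \left(49 - 8\right) = - 13 \left(-1 + \left(-3 + 0 + \frac{1}{3} \cdot 0\right)\right) 41 = - 13 \left(-1 + \left(-3 + 0 + 0\right)\right) 41 = - 13 \left(-1 - 3\right) 41 = \left(-13\right) \left(-4\right) 41 = 52 \cdot 41 = 2132$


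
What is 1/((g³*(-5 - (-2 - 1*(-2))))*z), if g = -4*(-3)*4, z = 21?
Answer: -1/11612160 ≈ -8.6117e-8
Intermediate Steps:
g = 48 (g = 12*4 = 48)
1/((g³*(-5 - (-2 - 1*(-2))))*z) = 1/((48³*(-5 - (-2 - 1*(-2))))*21) = 1/((110592*(-5 - (-2 + 2)))*21) = 1/((110592*(-5 - 1*0))*21) = 1/((110592*(-5 + 0))*21) = 1/((110592*(-5))*21) = 1/(-552960*21) = 1/(-11612160) = -1/11612160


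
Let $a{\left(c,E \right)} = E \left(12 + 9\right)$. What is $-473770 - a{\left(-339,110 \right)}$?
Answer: $-476080$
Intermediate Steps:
$a{\left(c,E \right)} = 21 E$ ($a{\left(c,E \right)} = E 21 = 21 E$)
$-473770 - a{\left(-339,110 \right)} = -473770 - 21 \cdot 110 = -473770 - 2310 = -476080$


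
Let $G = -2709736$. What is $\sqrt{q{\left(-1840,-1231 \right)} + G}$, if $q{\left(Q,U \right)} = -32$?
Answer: $2 i \sqrt{677442} \approx 1646.1 i$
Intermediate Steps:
$\sqrt{q{\left(-1840,-1231 \right)} + G} = \sqrt{-32 - 2709736} = \sqrt{-2709768} = 2 i \sqrt{677442}$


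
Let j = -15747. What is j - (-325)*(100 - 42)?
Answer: 3103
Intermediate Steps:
j - (-325)*(100 - 42) = -15747 - (-325)*(100 - 42) = -15747 - (-325)*58 = -15747 - 1*(-18850) = -15747 + 18850 = 3103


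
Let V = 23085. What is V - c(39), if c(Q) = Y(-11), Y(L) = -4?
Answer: 23089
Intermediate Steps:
c(Q) = -4
V - c(39) = 23085 - 1*(-4) = 23085 + 4 = 23089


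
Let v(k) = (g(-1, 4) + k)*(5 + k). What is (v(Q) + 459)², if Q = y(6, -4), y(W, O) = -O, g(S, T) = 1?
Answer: 254016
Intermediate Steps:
Q = 4 (Q = -1*(-4) = 4)
v(k) = (1 + k)*(5 + k)
(v(Q) + 459)² = ((5 + 4² + 6*4) + 459)² = ((5 + 16 + 24) + 459)² = (45 + 459)² = 504² = 254016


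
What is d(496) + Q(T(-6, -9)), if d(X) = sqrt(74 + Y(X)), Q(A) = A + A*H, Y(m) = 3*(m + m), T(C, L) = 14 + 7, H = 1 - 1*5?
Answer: -63 + 5*sqrt(122) ≈ -7.7732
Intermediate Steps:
H = -4 (H = 1 - 5 = -4)
T(C, L) = 21
Y(m) = 6*m (Y(m) = 3*(2*m) = 6*m)
Q(A) = -3*A (Q(A) = A + A*(-4) = A - 4*A = -3*A)
d(X) = sqrt(74 + 6*X)
d(496) + Q(T(-6, -9)) = sqrt(74 + 6*496) - 3*21 = sqrt(74 + 2976) - 63 = sqrt(3050) - 63 = 5*sqrt(122) - 63 = -63 + 5*sqrt(122)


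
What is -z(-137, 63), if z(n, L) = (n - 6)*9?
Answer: 1287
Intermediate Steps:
z(n, L) = -54 + 9*n (z(n, L) = (-6 + n)*9 = -54 + 9*n)
-z(-137, 63) = -(-54 + 9*(-137)) = -(-54 - 1233) = -1*(-1287) = 1287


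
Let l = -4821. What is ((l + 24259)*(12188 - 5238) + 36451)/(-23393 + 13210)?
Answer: -135130551/10183 ≈ -13270.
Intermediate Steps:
((l + 24259)*(12188 - 5238) + 36451)/(-23393 + 13210) = ((-4821 + 24259)*(12188 - 5238) + 36451)/(-23393 + 13210) = (19438*6950 + 36451)/(-10183) = (135094100 + 36451)*(-1/10183) = 135130551*(-1/10183) = -135130551/10183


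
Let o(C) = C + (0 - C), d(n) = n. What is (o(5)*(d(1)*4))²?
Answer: 0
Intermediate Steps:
o(C) = 0 (o(C) = C - C = 0)
(o(5)*(d(1)*4))² = (0*(1*4))² = (0*4)² = 0² = 0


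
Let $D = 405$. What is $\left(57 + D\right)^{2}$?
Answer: $213444$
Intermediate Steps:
$\left(57 + D\right)^{2} = \left(57 + 405\right)^{2} = 462^{2} = 213444$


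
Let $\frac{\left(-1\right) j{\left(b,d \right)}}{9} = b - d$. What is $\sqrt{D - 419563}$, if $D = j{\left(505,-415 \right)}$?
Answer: $i \sqrt{427843} \approx 654.1 i$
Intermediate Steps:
$j{\left(b,d \right)} = - 9 b + 9 d$ ($j{\left(b,d \right)} = - 9 \left(b - d\right) = - 9 b + 9 d$)
$D = -8280$ ($D = \left(-9\right) 505 + 9 \left(-415\right) = -4545 - 3735 = -8280$)
$\sqrt{D - 419563} = \sqrt{-8280 - 419563} = \sqrt{-427843} = i \sqrt{427843}$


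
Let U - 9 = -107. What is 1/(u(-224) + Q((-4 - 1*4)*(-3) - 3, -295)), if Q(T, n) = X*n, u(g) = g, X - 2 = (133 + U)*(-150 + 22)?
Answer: 1/1320786 ≈ 7.5713e-7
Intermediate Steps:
U = -98 (U = 9 - 107 = -98)
X = -4478 (X = 2 + (133 - 98)*(-150 + 22) = 2 + 35*(-128) = 2 - 4480 = -4478)
Q(T, n) = -4478*n
1/(u(-224) + Q((-4 - 1*4)*(-3) - 3, -295)) = 1/(-224 - 4478*(-295)) = 1/(-224 + 1321010) = 1/1320786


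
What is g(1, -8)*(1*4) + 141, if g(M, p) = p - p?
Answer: 141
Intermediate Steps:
g(M, p) = 0
g(1, -8)*(1*4) + 141 = 0*(1*4) + 141 = 0*4 + 141 = 0 + 141 = 141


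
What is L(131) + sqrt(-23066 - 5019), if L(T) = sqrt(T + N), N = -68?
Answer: 3*sqrt(7) + I*sqrt(28085) ≈ 7.9373 + 167.59*I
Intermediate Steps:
L(T) = sqrt(-68 + T) (L(T) = sqrt(T - 68) = sqrt(-68 + T))
L(131) + sqrt(-23066 - 5019) = sqrt(-68 + 131) + sqrt(-23066 - 5019) = sqrt(63) + sqrt(-28085) = 3*sqrt(7) + I*sqrt(28085)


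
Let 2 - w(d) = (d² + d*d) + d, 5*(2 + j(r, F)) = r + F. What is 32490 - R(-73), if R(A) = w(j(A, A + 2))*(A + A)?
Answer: -5993102/25 ≈ -2.3972e+5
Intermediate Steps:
j(r, F) = -2 + F/5 + r/5 (j(r, F) = -2 + (r + F)/5 = -2 + (F + r)/5 = -2 + (F/5 + r/5) = -2 + F/5 + r/5)
w(d) = 2 - d - 2*d² (w(d) = 2 - ((d² + d*d) + d) = 2 - ((d² + d²) + d) = 2 - (2*d² + d) = 2 - (d + 2*d²) = 2 + (-d - 2*d²) = 2 - d - 2*d²)
R(A) = 2*A*(18/5 - 2*(-8/5 + 2*A/5)² - 2*A/5) (R(A) = (2 - (-2 + (A + 2)/5 + A/5) - 2*(-2 + (A + 2)/5 + A/5)²)*(A + A) = (2 - (-2 + (2 + A)/5 + A/5) - 2*(-2 + (2 + A)/5 + A/5)²)*(2*A) = (2 - (-2 + (⅖ + A/5) + A/5) - 2*(-2 + (⅖ + A/5) + A/5)²)*(2*A) = (2 - (-8/5 + 2*A/5) - 2*(-8/5 + 2*A/5)²)*(2*A) = (2 + (8/5 - 2*A/5) - 2*(-8/5 + 2*A/5)²)*(2*A) = (18/5 - 2*(-8/5 + 2*A/5)² - 2*A/5)*(2*A) = 2*A*(18/5 - 2*(-8/5 + 2*A/5)² - 2*A/5))
32490 - R(-73) = 32490 - 4*(-73)*(-19 - 4*(-73)² + 27*(-73))/25 = 32490 - 4*(-73)*(-19 - 4*5329 - 1971)/25 = 32490 - 4*(-73)*(-19 - 21316 - 1971)/25 = 32490 - 4*(-73)*(-23306)/25 = 32490 - 1*6805352/25 = 32490 - 6805352/25 = -5993102/25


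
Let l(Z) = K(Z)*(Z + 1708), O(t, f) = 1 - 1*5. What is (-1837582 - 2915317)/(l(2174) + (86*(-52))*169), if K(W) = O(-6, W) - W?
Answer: 4752899/9210764 ≈ 0.51602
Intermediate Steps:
O(t, f) = -4 (O(t, f) = 1 - 5 = -4)
K(W) = -4 - W
l(Z) = (-4 - Z)*(1708 + Z) (l(Z) = (-4 - Z)*(Z + 1708) = (-4 - Z)*(1708 + Z))
(-1837582 - 2915317)/(l(2174) + (86*(-52))*169) = (-1837582 - 2915317)/(-(4 + 2174)*(1708 + 2174) + (86*(-52))*169) = -4752899/(-1*2178*3882 - 4472*169) = -4752899/(-8454996 - 755768) = -4752899/(-9210764) = -4752899*(-1/9210764) = 4752899/9210764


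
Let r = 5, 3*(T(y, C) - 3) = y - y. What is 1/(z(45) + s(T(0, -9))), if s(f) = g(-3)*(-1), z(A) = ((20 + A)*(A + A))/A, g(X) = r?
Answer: 1/125 ≈ 0.0080000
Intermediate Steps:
T(y, C) = 3 (T(y, C) = 3 + (y - y)/3 = 3 + (⅓)*0 = 3 + 0 = 3)
g(X) = 5
z(A) = 40 + 2*A (z(A) = ((20 + A)*(2*A))/A = (2*A*(20 + A))/A = 40 + 2*A)
s(f) = -5 (s(f) = 5*(-1) = -5)
1/(z(45) + s(T(0, -9))) = 1/((40 + 2*45) - 5) = 1/((40 + 90) - 5) = 1/(130 - 5) = 1/125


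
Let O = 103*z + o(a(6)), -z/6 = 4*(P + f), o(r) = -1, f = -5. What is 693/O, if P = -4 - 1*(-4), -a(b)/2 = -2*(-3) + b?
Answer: 693/12359 ≈ 0.056072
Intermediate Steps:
a(b) = -12 - 2*b (a(b) = -2*(-2*(-3) + b) = -2*(6 + b) = -12 - 2*b)
P = 0 (P = -4 + 4 = 0)
z = 120 (z = -24*(0 - 5) = -24*(-5) = -6*(-20) = 120)
O = 12359 (O = 103*120 - 1 = 12360 - 1 = 12359)
693/O = 693/12359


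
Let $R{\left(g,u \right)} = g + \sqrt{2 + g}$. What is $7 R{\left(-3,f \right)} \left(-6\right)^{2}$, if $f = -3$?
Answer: $-756 + 252 i \approx -756.0 + 252.0 i$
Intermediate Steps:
$7 R{\left(-3,f \right)} \left(-6\right)^{2} = 7 \left(-3 + \sqrt{2 - 3}\right) \left(-6\right)^{2} = 7 \left(-3 + \sqrt{-1}\right) 36 = 7 \left(-3 + i\right) 36 = \left(-21 + 7 i\right) 36 = -756 + 252 i$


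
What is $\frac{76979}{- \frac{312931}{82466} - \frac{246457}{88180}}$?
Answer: $- \frac{279889942935260}{23959289271} \approx -11682.0$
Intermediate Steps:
$\frac{76979}{- \frac{312931}{82466} - \frac{246457}{88180}} = \frac{76979}{- \frac{23959289271}{3635925940}} = 76979 \left(- \frac{3635925940}{23959289271}\right) = - \frac{279889942935260}{23959289271}$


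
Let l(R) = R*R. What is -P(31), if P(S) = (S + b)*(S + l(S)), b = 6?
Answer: -36704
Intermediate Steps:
l(R) = R²
P(S) = (6 + S)*(S + S²) (P(S) = (S + 6)*(S + S²) = (6 + S)*(S + S²))
-P(31) = -31*(6 + 31² + 7*31) = -31*(6 + 961 + 217) = -31*1184 = -1*36704 = -36704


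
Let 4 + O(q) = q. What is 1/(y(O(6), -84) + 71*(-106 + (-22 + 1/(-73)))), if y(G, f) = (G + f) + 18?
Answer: -73/668167 ≈ -0.00010925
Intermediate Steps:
O(q) = -4 + q
y(G, f) = 18 + G + f
1/(y(O(6), -84) + 71*(-106 + (-22 + 1/(-73)))) = 1/((18 + (-4 + 6) - 84) + 71*(-106 + (-22 + 1/(-73)))) = 1/((18 + 2 - 84) + 71*(-106 + (-22 - 1/73))) = 1/(-64 + 71*(-106 - 1607/73)) = 1/(-64 + 71*(-9345/73)) = 1/(-64 - 663495/73) = 1/(-668167/73) = -73/668167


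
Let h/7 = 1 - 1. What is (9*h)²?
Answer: 0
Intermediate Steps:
h = 0 (h = 7*(1 - 1) = 7*0 = 0)
(9*h)² = (9*0)² = 0² = 0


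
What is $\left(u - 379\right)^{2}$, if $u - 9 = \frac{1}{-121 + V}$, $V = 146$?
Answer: $\frac{85544001}{625} \approx 1.3687 \cdot 10^{5}$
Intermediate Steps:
$u = \frac{226}{25}$ ($u = 9 + \frac{1}{-121 + 146} = 9 + \frac{1}{25} = \frac{226}{25} \approx 9.04$)
$\left(u - 379\right)^{2} = \left(\frac{226}{25} - 379\right)^{2} = \left(- \frac{9249}{25}\right)^{2} = \frac{85544001}{625}$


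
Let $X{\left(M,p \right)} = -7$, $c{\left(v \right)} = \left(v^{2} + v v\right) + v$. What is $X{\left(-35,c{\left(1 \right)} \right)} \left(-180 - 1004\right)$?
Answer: $8288$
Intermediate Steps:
$c{\left(v \right)} = v + 2 v^{2}$ ($c{\left(v \right)} = \left(v^{2} + v^{2}\right) + v = 2 v^{2} + v = v + 2 v^{2}$)
$X{\left(-35,c{\left(1 \right)} \right)} \left(-180 - 1004\right) = - 7 \left(-180 - 1004\right) = \left(-7\right) \left(-1184\right) = 8288$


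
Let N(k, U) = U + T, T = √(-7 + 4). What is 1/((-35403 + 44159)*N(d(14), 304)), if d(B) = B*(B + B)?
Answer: 76/202305191 - I*√3/809220764 ≈ 3.7567e-7 - 2.1404e-9*I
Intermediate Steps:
d(B) = 2*B² (d(B) = B*(2*B) = 2*B²)
T = I*√3 (T = √(-3) = I*√3 ≈ 1.732*I)
N(k, U) = U + I*√3
1/((-35403 + 44159)*N(d(14), 304)) = 1/((-35403 + 44159)*(304 + I*√3)) = 1/(8756*(304 + I*√3))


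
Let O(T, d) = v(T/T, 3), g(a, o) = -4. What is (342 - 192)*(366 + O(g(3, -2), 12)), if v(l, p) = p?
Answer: 55350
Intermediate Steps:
O(T, d) = 3
(342 - 192)*(366 + O(g(3, -2), 12)) = (342 - 192)*(366 + 3) = 150*369 = 55350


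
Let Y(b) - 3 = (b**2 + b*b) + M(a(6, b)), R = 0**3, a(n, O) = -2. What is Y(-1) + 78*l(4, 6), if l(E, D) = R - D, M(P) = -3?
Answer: -466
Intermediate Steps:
R = 0
l(E, D) = -D (l(E, D) = 0 - D = -D)
Y(b) = 2*b**2 (Y(b) = 3 + ((b**2 + b*b) - 3) = 3 + ((b**2 + b**2) - 3) = 3 + (2*b**2 - 3) = 3 + (-3 + 2*b**2) = 2*b**2)
Y(-1) + 78*l(4, 6) = 2*(-1)**2 + 78*(-1*6) = 2*1 + 78*(-6) = 2 - 468 = -466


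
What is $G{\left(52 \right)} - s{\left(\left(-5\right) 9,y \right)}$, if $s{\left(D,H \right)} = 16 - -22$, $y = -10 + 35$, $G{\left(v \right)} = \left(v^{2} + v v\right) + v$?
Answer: $5422$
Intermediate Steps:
$G{\left(v \right)} = v + 2 v^{2}$ ($G{\left(v \right)} = \left(v^{2} + v^{2}\right) + v = 2 v^{2} + v = v + 2 v^{2}$)
$y = 25$
$s{\left(D,H \right)} = 38$ ($s{\left(D,H \right)} = 16 + 22 = 38$)
$G{\left(52 \right)} - s{\left(\left(-5\right) 9,y \right)} = 52 \left(1 + 2 \cdot 52\right) - 38 = 52 \left(1 + 104\right) - 38 = 52 \cdot 105 - 38 = 5460 - 38 = 5422$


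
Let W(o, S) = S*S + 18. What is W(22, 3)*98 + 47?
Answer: 2693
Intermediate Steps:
W(o, S) = 18 + S**2 (W(o, S) = S**2 + 18 = 18 + S**2)
W(22, 3)*98 + 47 = (18 + 3**2)*98 + 47 = (18 + 9)*98 + 47 = 27*98 + 47 = 2646 + 47 = 2693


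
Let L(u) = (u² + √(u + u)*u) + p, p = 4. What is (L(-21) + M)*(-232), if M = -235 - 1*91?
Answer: -27608 + 4872*I*√42 ≈ -27608.0 + 31574.0*I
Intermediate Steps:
L(u) = 4 + u² + √2*u^(3/2) (L(u) = (u² + √(u + u)*u) + 4 = (u² + √(2*u)*u) + 4 = (u² + (√2*√u)*u) + 4 = (u² + √2*u^(3/2)) + 4 = 4 + u² + √2*u^(3/2))
M = -326 (M = -235 - 91 = -326)
(L(-21) + M)*(-232) = ((4 + (-21)² + √2*(-21)^(3/2)) - 326)*(-232) = ((4 + 441 + √2*(-21*I*√21)) - 326)*(-232) = ((4 + 441 - 21*I*√42) - 326)*(-232) = ((445 - 21*I*√42) - 326)*(-232) = (119 - 21*I*√42)*(-232) = -27608 + 4872*I*√42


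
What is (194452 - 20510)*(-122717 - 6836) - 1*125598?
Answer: -22534833524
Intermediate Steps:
(194452 - 20510)*(-122717 - 6836) - 1*125598 = 173942*(-129553) - 125598 = -22534707926 - 125598 = -22534833524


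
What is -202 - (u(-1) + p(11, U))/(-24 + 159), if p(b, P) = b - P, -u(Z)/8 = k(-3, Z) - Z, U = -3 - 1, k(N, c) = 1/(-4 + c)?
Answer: -136393/675 ≈ -202.06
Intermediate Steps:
U = -4
u(Z) = -8/(-4 + Z) + 8*Z (u(Z) = -8*(1/(-4 + Z) - Z) = -8/(-4 + Z) + 8*Z)
-202 - (u(-1) + p(11, U))/(-24 + 159) = -202 - (8*(-1 - (-4 - 1))/(-4 - 1) + (11 - 1*(-4)))/(-24 + 159) = -202 - (8*(-1 - 1*(-5))/(-5) + (11 + 4))/135 = -202 - (8*(-1/5)*(-1 + 5) + 15)/135 = -202 - (8*(-1/5)*4 + 15)/135 = -202 - (-32/5 + 15)/135 = -202 - 43/(5*135) = -202 - 1*43/675 = -202 - 43/675 = -136393/675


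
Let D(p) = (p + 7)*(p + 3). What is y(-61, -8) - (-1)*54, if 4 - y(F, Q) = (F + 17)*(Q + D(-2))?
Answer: -74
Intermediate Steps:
D(p) = (3 + p)*(7 + p) (D(p) = (7 + p)*(3 + p) = (3 + p)*(7 + p))
y(F, Q) = 4 - (5 + Q)*(17 + F) (y(F, Q) = 4 - (F + 17)*(Q + (21 + (-2)² + 10*(-2))) = 4 - (17 + F)*(Q + (21 + 4 - 20)) = 4 - (17 + F)*(Q + 5) = 4 - (17 + F)*(5 + Q) = 4 - (5 + Q)*(17 + F))
y(-61, -8) - (-1)*54 = (-81 - 17*(-8) - 5*(-61) - 1*(-61)*(-8)) - (-1)*54 = (-81 + 136 + 305 - 488) - 1*(-54) = -128 + 54 = -74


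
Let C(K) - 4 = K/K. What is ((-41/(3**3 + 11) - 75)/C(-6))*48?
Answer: -69384/95 ≈ -730.36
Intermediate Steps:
C(K) = 5 (C(K) = 4 + K/K = 4 + 1 = 5)
((-41/(3**3 + 11) - 75)/C(-6))*48 = ((-41/(3**3 + 11) - 75)/5)*48 = ((-41/(27 + 11) - 75)*(1/5))*48 = ((-41/38 - 75)*(1/5))*48 = -2891/38*1/5*48 = -2891/190*48 = -69384/95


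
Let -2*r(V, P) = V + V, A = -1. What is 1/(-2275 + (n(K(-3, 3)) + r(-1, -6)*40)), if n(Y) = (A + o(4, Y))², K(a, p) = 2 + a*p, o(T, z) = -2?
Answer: -1/2226 ≈ -0.00044924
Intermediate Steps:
r(V, P) = -V (r(V, P) = -(V + V)/2 = -V)
n(Y) = 9 (n(Y) = (-1 - 2)² = (-3)² = 9)
1/(-2275 + (n(K(-3, 3)) + r(-1, -6)*40)) = 1/(-2275 + (9 - 1*(-1)*40)) = 1/(-2275 + (9 + 1*40)) = 1/(-2275 + (9 + 40)) = 1/(-2275 + 49) = 1/(-2226) = -1/2226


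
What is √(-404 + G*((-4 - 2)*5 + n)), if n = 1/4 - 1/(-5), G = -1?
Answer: I*√37445/10 ≈ 19.351*I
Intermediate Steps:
n = 9/20 (n = 1*(¼) - 1*(-⅕) = ¼ + ⅕ = 9/20 ≈ 0.45000)
√(-404 + G*((-4 - 2)*5 + n)) = √(-404 - ((-4 - 2)*5 + 9/20)) = √(-404 - (-6*5 + 9/20)) = √(-404 - (-30 + 9/20)) = √(-404 - 1*(-591/20)) = √(-404 + 591/20) = √(-7489/20) = I*√37445/10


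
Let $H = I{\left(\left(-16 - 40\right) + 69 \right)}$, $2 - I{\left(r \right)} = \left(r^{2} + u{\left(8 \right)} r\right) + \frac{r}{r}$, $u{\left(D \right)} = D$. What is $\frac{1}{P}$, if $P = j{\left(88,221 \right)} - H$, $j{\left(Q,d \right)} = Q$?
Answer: $\frac{1}{360} \approx 0.0027778$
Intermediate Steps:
$I{\left(r \right)} = 1 - r^{2} - 8 r$ ($I{\left(r \right)} = 2 - \left(\left(r^{2} + 8 r\right) + \frac{r}{r}\right) = 2 - \left(\left(r^{2} + 8 r\right) + 1\right) = 2 - \left(1 + r^{2} + 8 r\right) = 1 - r^{2} - 8 r$)
$H = -272$ ($H = 1 - \left(\left(-16 - 40\right) + 69\right)^{2} - 8 \left(\left(-16 - 40\right) + 69\right) = 1 - \left(-56 + 69\right)^{2} - 8 \left(-56 + 69\right) = 1 - 13^{2} - 104 = 1 - 169 - 104 = -272$)
$P = 360$ ($P = 88 - -272 = 88 + 272 = 360$)
$\frac{1}{P} = \frac{1}{360}$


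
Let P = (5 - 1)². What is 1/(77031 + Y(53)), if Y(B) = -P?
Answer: 1/77015 ≈ 1.2984e-5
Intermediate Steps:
P = 16 (P = 4² = 16)
Y(B) = -16 (Y(B) = -1*16 = -16)
1/(77031 + Y(53)) = 1/(77031 - 16) = 1/77015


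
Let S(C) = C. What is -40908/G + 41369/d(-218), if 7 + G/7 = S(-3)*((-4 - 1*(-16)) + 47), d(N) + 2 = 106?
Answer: 1027459/2392 ≈ 429.54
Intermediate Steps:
d(N) = 104 (d(N) = -2 + 106 = 104)
G = -1288 (G = -49 + 7*(-3*((-4 - 1*(-16)) + 47)) = -49 + 7*(-3*((-4 + 16) + 47)) = -49 + 7*(-3*(12 + 47)) = -49 + 7*(-3*59) = -49 + 7*(-177) = -49 - 1239 = -1288)
-40908/G + 41369/d(-218) = -40908/(-1288) + 41369/104 = -40908*(-1/1288) + 41369*(1/104) = 1461/46 + 41369/104 = 1027459/2392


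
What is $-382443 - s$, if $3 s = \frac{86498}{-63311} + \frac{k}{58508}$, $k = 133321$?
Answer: $- \frac{4249939447892899}{11112599964} \approx -3.8244 \cdot 10^{5}$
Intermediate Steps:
$s = \frac{3379860847}{11112599964}$ ($s = \frac{\frac{86498}{-63311} + \frac{133321}{58508}}{3} = \frac{86498 \left(- \frac{1}{63311}\right) + 133321 \cdot \frac{1}{58508}}{3} = \frac{- \frac{86498}{63311} + \frac{133321}{58508}}{3} = \frac{1}{3} \cdot \frac{3379860847}{3704199988} = \frac{3379860847}{11112599964} \approx 0.30415$)
$-382443 - s = -382443 - \frac{3379860847}{11112599964} = - \frac{4249939447892899}{11112599964}$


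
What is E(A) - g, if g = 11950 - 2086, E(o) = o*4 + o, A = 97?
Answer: -9379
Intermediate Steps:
E(o) = 5*o (E(o) = 4*o + o = 5*o)
g = 9864
E(A) - g = 5*97 - 1*9864 = 485 - 9864 = -9379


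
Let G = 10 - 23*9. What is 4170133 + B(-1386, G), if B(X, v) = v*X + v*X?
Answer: 4716217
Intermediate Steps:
G = -197 (G = 10 - 207 = -197)
B(X, v) = 2*X*v (B(X, v) = X*v + X*v = 2*X*v)
4170133 + B(-1386, G) = 4170133 + 2*(-1386)*(-197) = 4170133 + 546084 = 4716217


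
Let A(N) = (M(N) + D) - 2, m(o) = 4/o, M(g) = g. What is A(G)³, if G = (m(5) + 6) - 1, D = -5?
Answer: -216/125 ≈ -1.7280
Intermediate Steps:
G = 29/5 (G = (4/5 + 6) - 1 = (4*(⅕) + 6) - 1 = (⅘ + 6) - 1 = 34/5 - 1 = 29/5 ≈ 5.8000)
A(N) = -7 + N (A(N) = (N - 5) - 2 = (-5 + N) - 2 = -7 + N)
A(G)³ = (-7 + 29/5)³ = (-6/5)³ = -216/125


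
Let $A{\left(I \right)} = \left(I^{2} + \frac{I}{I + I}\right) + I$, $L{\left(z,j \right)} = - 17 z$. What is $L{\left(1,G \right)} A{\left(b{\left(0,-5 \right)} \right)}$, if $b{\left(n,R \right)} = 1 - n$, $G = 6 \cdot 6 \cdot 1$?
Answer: $- \frac{85}{2} \approx -42.5$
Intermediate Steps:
$G = 36$ ($G = 36 \cdot 1 = 36$)
$A{\left(I \right)} = \frac{1}{2} + I + I^{2}$ ($A{\left(I \right)} = \left(I^{2} + \frac{I}{2 I}\right) + I = \left(I^{2} + \frac{1}{2 I} I\right) + I = \left(I^{2} + \frac{1}{2}\right) + I = \left(\frac{1}{2} + I^{2}\right) + I = \frac{1}{2} + I + I^{2}$)
$L{\left(1,G \right)} A{\left(b{\left(0,-5 \right)} \right)} = \left(-17\right) 1 \left(\frac{1}{2} + \left(1 - 0\right) + \left(1 - 0\right)^{2}\right) = - 17 \left(\frac{1}{2} + \left(1 + 0\right) + \left(1 + 0\right)^{2}\right) = - 17 \left(\frac{1}{2} + 1 + 1^{2}\right) = - 17 \left(\frac{1}{2} + 1 + 1\right) = \left(-17\right) \frac{5}{2} = - \frac{85}{2}$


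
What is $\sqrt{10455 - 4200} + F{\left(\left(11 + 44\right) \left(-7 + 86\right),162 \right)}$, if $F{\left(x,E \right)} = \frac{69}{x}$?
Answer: $\frac{69}{4345} + 3 \sqrt{695} \approx 79.104$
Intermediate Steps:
$\sqrt{10455 - 4200} + F{\left(\left(11 + 44\right) \left(-7 + 86\right),162 \right)} = \sqrt{10455 - 4200} + \frac{69}{\left(11 + 44\right) \left(-7 + 86\right)} = \sqrt{6255} + \frac{69}{55 \cdot 79} = 3 \sqrt{695} + \frac{69}{4345} = \frac{69}{4345} + 3 \sqrt{695}$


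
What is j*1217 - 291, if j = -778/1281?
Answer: -1319597/1281 ≈ -1030.1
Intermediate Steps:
j = -778/1281 (j = -778*1/1281 = -778/1281 ≈ -0.60734)
j*1217 - 291 = -778/1281*1217 - 291 = -946826/1281 - 291 = -1319597/1281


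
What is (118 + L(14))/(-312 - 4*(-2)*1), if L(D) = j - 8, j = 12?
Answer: -61/152 ≈ -0.40132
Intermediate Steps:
L(D) = 4 (L(D) = 12 - 8 = 4)
(118 + L(14))/(-312 - 4*(-2)*1) = (118 + 4)/(-312 - 4*(-2)*1) = 122/(-312 + 8*1) = 122/(-312 + 8) = 122/(-304) = 122*(-1/304) = -61/152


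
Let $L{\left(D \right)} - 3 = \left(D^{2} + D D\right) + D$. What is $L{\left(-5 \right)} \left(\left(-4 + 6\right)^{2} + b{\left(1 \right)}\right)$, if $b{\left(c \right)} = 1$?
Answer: $240$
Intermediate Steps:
$L{\left(D \right)} = 3 + D + 2 D^{2}$ ($L{\left(D \right)} = 3 + \left(\left(D^{2} + D D\right) + D\right) = 3 + \left(\left(D^{2} + D^{2}\right) + D\right) = 3 + \left(2 D^{2} + D\right) = 3 + \left(D + 2 D^{2}\right) = 3 + D + 2 D^{2}$)
$L{\left(-5 \right)} \left(\left(-4 + 6\right)^{2} + b{\left(1 \right)}\right) = \left(3 - 5 + 2 \left(-5\right)^{2}\right) \left(\left(-4 + 6\right)^{2} + 1\right) = \left(3 - 5 + 2 \cdot 25\right) \left(2^{2} + 1\right) = \left(3 - 5 + 50\right) \left(4 + 1\right) = 48 \cdot 5 = 240$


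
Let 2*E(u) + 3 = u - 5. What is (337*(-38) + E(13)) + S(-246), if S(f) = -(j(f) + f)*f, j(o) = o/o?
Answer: -146147/2 ≈ -73074.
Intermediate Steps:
E(u) = -4 + u/2 (E(u) = -3/2 + (u - 5)/2 = -3/2 + (-5 + u)/2 = -3/2 + (-5/2 + u/2) = -4 + u/2)
j(o) = 1
S(f) = -f*(1 + f) (S(f) = -(1 + f)*f = -f*(1 + f))
(337*(-38) + E(13)) + S(-246) = (337*(-38) + (-4 + (½)*13)) - 1*(-246)*(1 - 246) = (-12806 + (-4 + 13/2)) - 1*(-246)*(-245) = (-12806 + 5/2) - 60270 = -25607/2 - 60270 = -146147/2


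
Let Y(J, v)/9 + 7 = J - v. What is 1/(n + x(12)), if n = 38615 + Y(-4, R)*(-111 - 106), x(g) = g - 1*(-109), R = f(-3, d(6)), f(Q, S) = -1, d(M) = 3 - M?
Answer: 1/58266 ≈ 1.7163e-5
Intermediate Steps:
R = -1
Y(J, v) = -63 - 9*v + 9*J (Y(J, v) = -63 + 9*(J - v) = -63 + (-9*v + 9*J) = -63 - 9*v + 9*J)
x(g) = 109 + g (x(g) = g + 109 = 109 + g)
n = 58145 (n = 38615 + (-63 - 9*(-1) + 9*(-4))*(-111 - 106) = 38615 + (-63 + 9 - 36)*(-217) = 38615 - 90*(-217) = 38615 + 19530 = 58145)
1/(n + x(12)) = 1/(58145 + (109 + 12)) = 1/(58145 + 121) = 1/58266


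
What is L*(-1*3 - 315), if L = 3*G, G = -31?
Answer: 29574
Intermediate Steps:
L = -93 (L = 3*(-31) = -93)
L*(-1*3 - 315) = -93*(-1*3 - 315) = -93*(-3 - 315) = -93*(-318) = 29574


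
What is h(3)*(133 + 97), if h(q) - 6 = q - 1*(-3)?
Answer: 2760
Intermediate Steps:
h(q) = 9 + q (h(q) = 6 + (q - 1*(-3)) = 6 + (q + 3) = 6 + (3 + q) = 9 + q)
h(3)*(133 + 97) = (9 + 3)*(133 + 97) = 12*230 = 2760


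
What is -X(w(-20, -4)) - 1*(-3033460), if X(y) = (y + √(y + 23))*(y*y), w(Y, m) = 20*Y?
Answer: 67033460 - 160000*I*√377 ≈ 6.7033e+7 - 3.1066e+6*I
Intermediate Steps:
X(y) = y²*(y + √(23 + y)) (X(y) = (y + √(23 + y))*y² = y²*(y + √(23 + y)))
-X(w(-20, -4)) - 1*(-3033460) = -(20*(-20))²*(20*(-20) + √(23 + 20*(-20))) - 1*(-3033460) = -(-400)²*(-400 + √(23 - 400)) + 3033460 = -160000*(-400 + √(-377)) + 3033460 = -160000*(-400 + I*√377) + 3033460 = -(-64000000 + 160000*I*√377) + 3033460 = (64000000 - 160000*I*√377) + 3033460 = 67033460 - 160000*I*√377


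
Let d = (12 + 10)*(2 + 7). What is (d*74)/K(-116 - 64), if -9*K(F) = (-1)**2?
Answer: -131868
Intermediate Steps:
K(F) = -1/9 (K(F) = -1/9*(-1)**2 = -1/9*1 = -1/9)
d = 198 (d = 22*9 = 198)
(d*74)/K(-116 - 64) = (198*74)/(-1/9) = 14652*(-9) = -131868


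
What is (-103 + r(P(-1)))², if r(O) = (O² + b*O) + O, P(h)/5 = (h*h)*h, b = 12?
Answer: 20449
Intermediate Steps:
P(h) = 5*h³ (P(h) = 5*((h*h)*h) = 5*(h²*h) = 5*h³)
r(O) = O² + 13*O (r(O) = (O² + 12*O) + O = O² + 13*O)
(-103 + r(P(-1)))² = (-103 + (5*(-1)³)*(13 + 5*(-1)³))² = (-103 + (5*(-1))*(13 + 5*(-1)))² = (-103 - 5*(13 - 5))² = (-103 - 5*8)² = (-103 - 40)² = (-143)² = 20449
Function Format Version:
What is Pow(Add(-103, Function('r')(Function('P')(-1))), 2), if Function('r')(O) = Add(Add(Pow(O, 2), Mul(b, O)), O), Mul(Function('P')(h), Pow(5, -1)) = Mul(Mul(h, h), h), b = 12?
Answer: 20449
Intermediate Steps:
Function('P')(h) = Mul(5, Pow(h, 3)) (Function('P')(h) = Mul(5, Mul(Mul(h, h), h)) = Mul(5, Mul(Pow(h, 2), h)) = Mul(5, Pow(h, 3)))
Function('r')(O) = Add(Pow(O, 2), Mul(13, O)) (Function('r')(O) = Add(Add(Pow(O, 2), Mul(12, O)), O) = Add(Pow(O, 2), Mul(13, O)))
Pow(Add(-103, Function('r')(Function('P')(-1))), 2) = Pow(Add(-103, Mul(Mul(5, Pow(-1, 3)), Add(13, Mul(5, Pow(-1, 3))))), 2) = Pow(Add(-103, Mul(Mul(5, -1), Add(13, Mul(5, -1)))), 2) = Pow(Add(-103, Mul(-5, Add(13, -5))), 2) = Pow(Add(-103, Mul(-5, 8)), 2) = Pow(Add(-103, -40), 2) = Pow(-143, 2) = 20449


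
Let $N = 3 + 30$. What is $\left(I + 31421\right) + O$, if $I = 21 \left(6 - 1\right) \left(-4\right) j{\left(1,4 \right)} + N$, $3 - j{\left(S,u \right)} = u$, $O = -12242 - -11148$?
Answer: $30780$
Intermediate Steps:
$O = -1094$ ($O = -12242 + 11148 = -1094$)
$j{\left(S,u \right)} = 3 - u$
$N = 33$
$I = 453$ ($I = 21 \left(6 - 1\right) \left(-4\right) \left(3 - 4\right) + 33 = 21 \cdot 5 \left(-4\right) \left(3 - 4\right) + 33 = 21 \left(\left(-20\right) \left(-1\right)\right) + 33 = 21 \cdot 20 + 33 = 420 + 33 = 453$)
$\left(I + 31421\right) + O = \left(453 + 31421\right) - 1094 = 31874 - 1094 = 30780$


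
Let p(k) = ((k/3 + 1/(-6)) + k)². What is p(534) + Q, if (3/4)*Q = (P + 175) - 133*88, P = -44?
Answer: 17685937/36 ≈ 4.9128e+5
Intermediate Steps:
p(k) = (-⅙ + 4*k/3)² (p(k) = ((k*(⅓) + 1*(-⅙)) + k)² = ((k/3 - ⅙) + k)² = ((-⅙ + k/3) + k)² = (-⅙ + 4*k/3)²)
Q = -46292/3 (Q = 4*((-44 + 175) - 133*88)/3 = 4*(131 - 11704)/3 = (4/3)*(-11573) = -46292/3 ≈ -15431.)
p(534) + Q = (-1 + 8*534)²/36 - 46292/3 = (-1 + 4272)²/36 - 46292/3 = (1/36)*4271² - 46292/3 = (1/36)*18241441 - 46292/3 = 18241441/36 - 46292/3 = 17685937/36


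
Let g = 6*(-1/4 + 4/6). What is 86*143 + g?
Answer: 24601/2 ≈ 12301.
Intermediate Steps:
g = 5/2 (g = 6*(-1*¼ + 4*(⅙)) = 6*(-¼ + ⅔) = 6*(5/12) = 5/2 ≈ 2.5000)
86*143 + g = 86*143 + 5/2 = 12298 + 5/2 = 24601/2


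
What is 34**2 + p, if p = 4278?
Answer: 5434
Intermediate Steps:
34**2 + p = 34**2 + 4278 = 1156 + 4278 = 5434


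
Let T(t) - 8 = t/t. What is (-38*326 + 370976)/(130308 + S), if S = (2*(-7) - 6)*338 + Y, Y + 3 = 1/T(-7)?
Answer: 1613646/555953 ≈ 2.9025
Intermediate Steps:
T(t) = 9 (T(t) = 8 + t/t = 8 + 1 = 9)
Y = -26/9 (Y = -3 + 1/9 = -3 + ⅑ = -26/9 ≈ -2.8889)
S = -60866/9 (S = (2*(-7) - 6)*338 - 26/9 = (-14 - 6)*338 - 26/9 = -20*338 - 26/9 = -6760 - 26/9 = -60866/9 ≈ -6762.9)
(-38*326 + 370976)/(130308 + S) = (-38*326 + 370976)/(130308 - 60866/9) = (-12388 + 370976)/(1111906/9) = 358588*(9/1111906) = 1613646/555953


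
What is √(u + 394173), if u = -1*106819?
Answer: √287354 ≈ 536.05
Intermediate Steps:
u = -106819
√(u + 394173) = √(-106819 + 394173) = √287354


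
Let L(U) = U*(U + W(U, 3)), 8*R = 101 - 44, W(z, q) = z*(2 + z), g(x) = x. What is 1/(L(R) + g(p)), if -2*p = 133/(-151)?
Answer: 77312/39772567 ≈ 0.0019439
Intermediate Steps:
p = 133/302 (p = -133/(2*(-151)) = -133*(-1)/(2*151) = -½*(-133/151) = 133/302 ≈ 0.44040)
R = 57/8 (R = (101 - 44)/8 = (⅛)*57 = 57/8 ≈ 7.1250)
L(U) = U*(U + U*(2 + U))
1/(L(R) + g(p)) = 1/((57/8)²*(3 + 57/8) + 133/302) = 1/((3249/64)*(81/8) + 133/302) = 1/(263169/512 + 133/302) = 1/(39772567/77312) = 77312/39772567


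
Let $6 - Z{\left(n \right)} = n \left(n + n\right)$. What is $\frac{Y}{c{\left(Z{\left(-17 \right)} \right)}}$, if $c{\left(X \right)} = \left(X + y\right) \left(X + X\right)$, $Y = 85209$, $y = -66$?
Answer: $\frac{85209}{729872} \approx 0.11675$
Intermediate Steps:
$Z{\left(n \right)} = 6 - 2 n^{2}$ ($Z{\left(n \right)} = 6 - n \left(n + n\right) = 6 - n 2 n = 6 - 2 n^{2}$)
$c{\left(X \right)} = 2 X \left(-66 + X\right)$ ($c{\left(X \right)} = \left(X - 66\right) \left(X + X\right) = \left(-66 + X\right) 2 X = 2 X \left(-66 + X\right)$)
$\frac{Y}{c{\left(Z{\left(-17 \right)} \right)}} = \frac{85209}{2 \left(6 - 2 \left(-17\right)^{2}\right) \left(-66 + \left(6 - 2 \left(-17\right)^{2}\right)\right)} = \frac{85209}{2 \left(6 - 578\right) \left(-66 + \left(6 - 578\right)\right)} = \frac{85209}{2 \left(-572\right) \left(-66 - 572\right)} = \frac{85209}{2 \left(-572\right) \left(-638\right)} = \frac{85209}{729872}$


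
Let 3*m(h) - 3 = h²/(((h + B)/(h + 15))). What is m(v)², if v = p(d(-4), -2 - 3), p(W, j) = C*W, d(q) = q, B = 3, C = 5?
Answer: 4206601/2601 ≈ 1617.3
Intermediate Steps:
p(W, j) = 5*W
v = -20 (v = 5*(-4) = -20)
m(h) = 1 + h²*(15 + h)/(3*(3 + h)) (m(h) = 1 + (h²/(((h + 3)/(h + 15))))/3 = 1 + (h²/(((3 + h)/(15 + h))))/3 = 1 + (h²*((15 + h)/(3 + h)))/3 = 1 + (h²*(15 + h)/(3 + h))/3 = 1 + h²*(15 + h)/(3*(3 + h)))
m(v)² = ((3 - 20 + 5*(-20)² + (⅓)*(-20)³)/(3 - 20))² = ((3 - 20 + 5*400 + (⅓)*(-8000))/(-17))² = (-(3 - 20 + 2000 - 8000/3)/17)² = (-1/17*(-2051/3))² = (2051/51)² = 4206601/2601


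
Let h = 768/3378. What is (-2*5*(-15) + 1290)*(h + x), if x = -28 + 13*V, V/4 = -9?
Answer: -401932800/563 ≈ -7.1391e+5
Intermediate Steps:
V = -36 (V = 4*(-9) = -36)
x = -496 (x = -28 + 13*(-36) = -28 - 468 = -496)
h = 128/563 (h = 768*(1/3378) = 128/563 ≈ 0.22735)
(-2*5*(-15) + 1290)*(h + x) = (-2*5*(-15) + 1290)*(128/563 - 496) = (-10*(-15) + 1290)*(-279120/563) = (150 + 1290)*(-279120/563) = 1440*(-279120/563) = -401932800/563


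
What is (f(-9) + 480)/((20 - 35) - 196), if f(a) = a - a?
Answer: -480/211 ≈ -2.2749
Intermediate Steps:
f(a) = 0
(f(-9) + 480)/((20 - 35) - 196) = (0 + 480)/((20 - 35) - 196) = 480/(-15 - 196) = 480/(-211) = 480*(-1/211) = -480/211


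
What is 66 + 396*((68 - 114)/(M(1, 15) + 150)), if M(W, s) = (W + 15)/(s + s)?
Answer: -62106/1129 ≈ -55.010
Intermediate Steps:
M(W, s) = (15 + W)/(2*s) (M(W, s) = (15 + W)/((2*s)) = (15 + W)*(1/(2*s)) = (15 + W)/(2*s))
66 + 396*((68 - 114)/(M(1, 15) + 150)) = 66 + 396*((68 - 114)/((½)*(15 + 1)/15 + 150)) = 66 + 396*(-46/((½)*(1/15)*16 + 150)) = 66 + 396*(-46/(8/15 + 150)) = 66 + 396*(-46/2258/15) = 66 + 396*(-46*15/2258) = 66 + 396*(-345/1129) = 66 - 136620/1129 = -62106/1129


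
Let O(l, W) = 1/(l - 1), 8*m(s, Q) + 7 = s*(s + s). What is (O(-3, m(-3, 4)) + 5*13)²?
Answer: 67081/16 ≈ 4192.6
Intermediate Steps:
m(s, Q) = -7/8 + s²/4 (m(s, Q) = -7/8 + (s*(s + s))/8 = -7/8 + (s*(2*s))/8 = -7/8 + (2*s²)/8 = -7/8 + s²/4)
O(l, W) = 1/(-1 + l)
(O(-3, m(-3, 4)) + 5*13)² = (1/(-1 - 3) + 5*13)² = (1/(-4) + 65)² = (-¼ + 65)² = (259/4)² = 67081/16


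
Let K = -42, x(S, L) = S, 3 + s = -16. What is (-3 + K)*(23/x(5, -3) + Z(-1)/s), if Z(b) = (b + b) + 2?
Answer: -207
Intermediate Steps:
s = -19 (s = -3 - 16 = -19)
Z(b) = 2 + 2*b (Z(b) = 2*b + 2 = 2 + 2*b)
(-3 + K)*(23/x(5, -3) + Z(-1)/s) = (-3 - 42)*(23/5 + (2 + 2*(-1))/(-19)) = -45*(23*(1/5) + (2 - 2)*(-1/19)) = -45*(23/5 + 0*(-1/19)) = -45*(23/5 + 0) = -45*23/5 = -207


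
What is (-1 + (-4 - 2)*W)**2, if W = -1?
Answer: 25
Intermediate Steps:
(-1 + (-4 - 2)*W)**2 = (-1 + (-4 - 2)*(-1))**2 = (-1 - 6*(-1))**2 = (-1 + 6)**2 = 5**2 = 25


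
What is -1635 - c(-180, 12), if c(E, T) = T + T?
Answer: -1659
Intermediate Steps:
c(E, T) = 2*T
-1635 - c(-180, 12) = -1635 - 2*12 = -1635 - 1*24 = -1635 - 24 = -1659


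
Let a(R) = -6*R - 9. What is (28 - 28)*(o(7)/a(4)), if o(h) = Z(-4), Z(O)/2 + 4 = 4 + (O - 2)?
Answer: 0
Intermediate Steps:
Z(O) = -4 + 2*O (Z(O) = -8 + 2*(4 + (O - 2)) = -8 + 2*(4 + (-2 + O)) = -8 + 2*(2 + O) = -8 + (4 + 2*O) = -4 + 2*O)
o(h) = -12 (o(h) = -4 + 2*(-4) = -4 - 8 = -12)
a(R) = -9 - 6*R
(28 - 28)*(o(7)/a(4)) = (28 - 28)*(-12/(-9 - 6*4)) = 0*(-12/(-9 - 24)) = 0*(-12/(-33)) = 0*(-12*(-1/33)) = 0*(4/11) = 0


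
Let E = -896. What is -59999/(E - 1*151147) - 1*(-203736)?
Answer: 30976692647/152043 ≈ 2.0374e+5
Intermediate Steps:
-59999/(E - 1*151147) - 1*(-203736) = -59999/(-896 - 1*151147) - 1*(-203736) = -59999/(-896 - 151147) + 203736 = -59999/(-152043) + 203736 = -59999*(-1/152043) + 203736 = 59999/152043 + 203736 = 30976692647/152043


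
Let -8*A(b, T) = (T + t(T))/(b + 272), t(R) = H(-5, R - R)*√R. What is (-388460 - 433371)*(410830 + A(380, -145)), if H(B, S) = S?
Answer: -1761092959037175/5216 ≈ -3.3763e+11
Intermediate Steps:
t(R) = 0 (t(R) = (R - R)*√R = 0*√R = 0)
A(b, T) = -T/(8*(272 + b)) (A(b, T) = -(T + 0)/(8*(b + 272)) = -T/(8*(272 + b)))
(-388460 - 433371)*(410830 + A(380, -145)) = (-388460 - 433371)*(410830 - 1*(-145)/(2176 + 8*380)) = -821831*(410830 - 1*(-145)/(2176 + 3040)) = -821831*(410830 - 1*(-145)/5216) = -821831*(410830 - 1*(-145)*1/5216) = -821831*(410830 + 145/5216) = -821831*2142889425/5216 = -1761092959037175/5216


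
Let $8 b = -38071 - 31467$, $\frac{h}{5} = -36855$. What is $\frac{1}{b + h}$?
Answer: $- \frac{4}{771869} \approx -5.1822 \cdot 10^{-6}$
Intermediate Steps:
$h = -184275$ ($h = 5 \left(-36855\right) = -184275$)
$b = - \frac{34769}{4}$ ($b = \frac{-38071 - 31467}{8} = \frac{1}{8} \left(-69538\right) = - \frac{34769}{4} \approx -8692.3$)
$\frac{1}{b + h} = \frac{1}{- \frac{34769}{4} - 184275} = \frac{1}{- \frac{771869}{4}} = - \frac{4}{771869}$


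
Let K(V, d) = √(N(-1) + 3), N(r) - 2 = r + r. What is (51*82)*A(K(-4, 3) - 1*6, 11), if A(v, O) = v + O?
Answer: 20910 + 4182*√3 ≈ 28153.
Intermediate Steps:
N(r) = 2 + 2*r (N(r) = 2 + (r + r) = 2 + 2*r)
K(V, d) = √3 (K(V, d) = √((2 + 2*(-1)) + 3) = √((2 - 2) + 3) = √(0 + 3) = √3)
A(v, O) = O + v
(51*82)*A(K(-4, 3) - 1*6, 11) = (51*82)*(11 + (√3 - 1*6)) = 4182*(11 + (√3 - 6)) = 4182*(11 + (-6 + √3)) = 4182*(5 + √3) = 20910 + 4182*√3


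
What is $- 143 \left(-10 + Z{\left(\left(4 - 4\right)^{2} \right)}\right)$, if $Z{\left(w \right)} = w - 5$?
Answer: $2145$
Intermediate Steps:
$Z{\left(w \right)} = -5 + w$
$- 143 \left(-10 + Z{\left(\left(4 - 4\right)^{2} \right)}\right) = - 143 \left(-10 - \left(5 - \left(4 - 4\right)^{2}\right)\right) = - 143 \left(-10 - \left(5 - 0^{2}\right)\right) = - 143 \left(-10 + \left(-5 + 0\right)\right) = - 143 \left(-10 - 5\right) = \left(-143\right) \left(-15\right) = 2145$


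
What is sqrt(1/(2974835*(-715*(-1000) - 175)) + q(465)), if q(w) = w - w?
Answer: sqrt(1050116755)/47255253975 ≈ 6.8575e-7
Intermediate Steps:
q(w) = 0
sqrt(1/(2974835*(-715*(-1000) - 175)) + q(465)) = sqrt(1/(2974835*(-715*(-1000) - 175)) + 0) = sqrt(1/(2974835*(715000 - 175)) + 0) = sqrt((1/2974835)/714825 + 0) = sqrt((1/2974835)*(1/714825) + 0) = sqrt(1/2126486428875 + 0) = sqrt(1/2126486428875) = sqrt(1050116755)/47255253975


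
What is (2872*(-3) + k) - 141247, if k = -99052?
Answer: -248915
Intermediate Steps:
(2872*(-3) + k) - 141247 = (2872*(-3) - 99052) - 141247 = (-8616 - 99052) - 141247 = -107668 - 141247 = -248915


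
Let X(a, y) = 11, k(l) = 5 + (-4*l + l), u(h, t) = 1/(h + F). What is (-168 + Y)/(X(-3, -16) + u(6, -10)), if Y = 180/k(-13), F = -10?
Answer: -7212/473 ≈ -15.247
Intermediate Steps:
u(h, t) = 1/(-10 + h) (u(h, t) = 1/(h - 10) = 1/(-10 + h))
k(l) = 5 - 3*l
Y = 45/11 (Y = 180/(5 - 3*(-13)) = 180/(5 + 39) = 180/44 = 180*(1/44) = 45/11 ≈ 4.0909)
(-168 + Y)/(X(-3, -16) + u(6, -10)) = (-168 + 45/11)/(11 + 1/(-10 + 6)) = -1803/(11*(11 + 1/(-4))) = -1803/(11*(11 - 1/4)) = -1803/(11*43/4) = -1803/11*4/43 = -7212/473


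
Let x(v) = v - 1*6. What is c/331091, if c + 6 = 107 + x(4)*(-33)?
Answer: 167/331091 ≈ 0.00050439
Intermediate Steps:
x(v) = -6 + v (x(v) = v - 6 = -6 + v)
c = 167 (c = -6 + (107 + (-6 + 4)*(-33)) = -6 + (107 - 2*(-33)) = -6 + (107 + 66) = -6 + 173 = 167)
c/331091 = 167/331091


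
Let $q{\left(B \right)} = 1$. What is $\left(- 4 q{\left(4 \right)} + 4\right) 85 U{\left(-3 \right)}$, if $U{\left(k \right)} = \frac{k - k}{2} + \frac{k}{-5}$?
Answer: $0$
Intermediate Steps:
$U{\left(k \right)} = - \frac{k}{5}$ ($U{\left(k \right)} = 0 \cdot \frac{1}{2} + k \left(- \frac{1}{5}\right) = 0 - \frac{k}{5} = - \frac{k}{5}$)
$\left(- 4 q{\left(4 \right)} + 4\right) 85 U{\left(-3 \right)} = \left(\left(-4\right) 1 + 4\right) 85 \left(\left(- \frac{1}{5}\right) \left(-3\right)\right) = \left(-4 + 4\right) 85 \cdot \frac{3}{5} = 0 \cdot 85 \cdot \frac{3}{5} = 0 \cdot \frac{3}{5} = 0$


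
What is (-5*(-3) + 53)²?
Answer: 4624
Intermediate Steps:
(-5*(-3) + 53)² = (15 + 53)² = 68² = 4624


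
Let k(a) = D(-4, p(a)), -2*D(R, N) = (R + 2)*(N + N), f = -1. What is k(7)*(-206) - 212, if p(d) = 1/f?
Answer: 200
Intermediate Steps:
p(d) = -1 (p(d) = 1/(-1) = -1)
D(R, N) = -N*(2 + R) (D(R, N) = -(R + 2)*(N + N)/2 = -(2 + R)*2*N/2 = -N*(2 + R))
k(a) = -2 (k(a) = -1*(-1)*(2 - 4) = -1*(-1)*(-2) = -2)
k(7)*(-206) - 212 = -2*(-206) - 212 = 412 - 212 = 200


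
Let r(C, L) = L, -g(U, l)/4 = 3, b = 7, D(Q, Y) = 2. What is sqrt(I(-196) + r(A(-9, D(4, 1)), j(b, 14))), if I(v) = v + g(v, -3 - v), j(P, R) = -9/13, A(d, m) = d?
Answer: I*sqrt(35269)/13 ≈ 14.446*I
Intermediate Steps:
j(P, R) = -9/13 (j(P, R) = -9*1/13 = -9/13)
g(U, l) = -12 (g(U, l) = -4*3 = -12)
I(v) = -12 + v (I(v) = v - 12 = -12 + v)
sqrt(I(-196) + r(A(-9, D(4, 1)), j(b, 14))) = sqrt((-12 - 196) - 9/13) = sqrt(-208 - 9/13) = sqrt(-2713/13) = I*sqrt(35269)/13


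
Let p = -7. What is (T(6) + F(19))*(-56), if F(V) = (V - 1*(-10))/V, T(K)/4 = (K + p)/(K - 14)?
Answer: -2156/19 ≈ -113.47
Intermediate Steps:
T(K) = 4*(-7 + K)/(-14 + K) (T(K) = 4*((K - 7)/(K - 14)) = 4*((-7 + K)/(-14 + K)) = 4*(-7 + K)/(-14 + K))
F(V) = (10 + V)/V (F(V) = (V + 10)/V = (10 + V)/V)
(T(6) + F(19))*(-56) = (4*(-7 + 6)/(-14 + 6) + (10 + 19)/19)*(-56) = (4*(-1)/(-8) + (1/19)*29)*(-56) = (4*(-1/8)*(-1) + 29/19)*(-56) = (1/2 + 29/19)*(-56) = (77/38)*(-56) = -2156/19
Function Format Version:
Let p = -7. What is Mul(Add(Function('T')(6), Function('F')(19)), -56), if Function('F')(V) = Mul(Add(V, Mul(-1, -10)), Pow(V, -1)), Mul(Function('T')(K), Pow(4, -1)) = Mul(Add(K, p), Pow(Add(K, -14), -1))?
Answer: Rational(-2156, 19) ≈ -113.47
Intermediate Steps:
Function('T')(K) = Mul(4, Pow(Add(-14, K), -1), Add(-7, K)) (Function('T')(K) = Mul(4, Mul(Add(K, -7), Pow(Add(K, -14), -1))) = Mul(4, Mul(Add(-7, K), Pow(Add(-14, K), -1))) = Mul(4, Mul(Pow(Add(-14, K), -1), Add(-7, K))) = Mul(4, Pow(Add(-14, K), -1), Add(-7, K)))
Function('F')(V) = Mul(Pow(V, -1), Add(10, V)) (Function('F')(V) = Mul(Add(V, 10), Pow(V, -1)) = Mul(Add(10, V), Pow(V, -1)) = Mul(Pow(V, -1), Add(10, V)))
Mul(Add(Function('T')(6), Function('F')(19)), -56) = Mul(Add(Mul(4, Pow(Add(-14, 6), -1), Add(-7, 6)), Mul(Pow(19, -1), Add(10, 19))), -56) = Mul(Add(Mul(4, Pow(-8, -1), -1), Mul(Rational(1, 19), 29)), -56) = Mul(Add(Mul(4, Rational(-1, 8), -1), Rational(29, 19)), -56) = Mul(Add(Rational(1, 2), Rational(29, 19)), -56) = Mul(Rational(77, 38), -56) = Rational(-2156, 19)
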